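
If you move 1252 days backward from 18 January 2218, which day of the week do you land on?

Monday

Jan 18, 2218 is a Sunday.
1252 mod 7 = 6, so 1252 days before a Sunday is Sunday − 6 = Monday.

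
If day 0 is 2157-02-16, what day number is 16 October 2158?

607

Feb 16, 2157 → Feb 16, 2158: 365 days.
Feb 16, 2158 → Mar 16, 2158: 28 days (February has 28).
Mar 16, 2158 → Apr 16, 2158: 31 days (March has 31).
Apr 16, 2158 → May 16, 2158: 30 days (April has 30).
May 16, 2158 → Jun 16, 2158: 31 days (May has 31).
Jun 16, 2158 → Jul 16, 2158: 30 days (June has 30).
Jul 16, 2158 → Aug 16, 2158: 31 days (July has 31).
Aug 16, 2158 → Sep 16, 2158: 31 days (August has 31).
Sep 16, 2158 → Oct 16, 2158: 30 days.
Total: 607 days.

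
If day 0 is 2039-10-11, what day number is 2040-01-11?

92

Oct 11, 2039 → Nov 11, 2039: 31 days (October has 31).
Nov 11, 2039 → Dec 11, 2039: 30 days (November has 30).
Dec 11, 2039 → Jan 11, 2040: 31 days.
Total: 92 days.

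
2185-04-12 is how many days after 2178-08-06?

2441

Aug 6, 2178 → Aug 6, 2179: 365 days.
Aug 6, 2179 → Aug 6, 2180: 366 days (Feb 29, 2180 is in that span).
Aug 6, 2180 → Aug 6, 2181: 365 days.
Aug 6, 2181 → Aug 6, 2182: 365 days.
Aug 6, 2182 → Aug 6, 2183: 365 days.
Aug 6, 2183 → Aug 6, 2184: 366 days (Feb 29, 2184 is in that span).
Aug 6, 2184 → Sep 6, 2184: 31 days (August has 31).
Sep 6, 2184 → Oct 6, 2184: 30 days (September has 30).
Oct 6, 2184 → Nov 6, 2184: 31 days (October has 31).
Nov 6, 2184 → Dec 6, 2184: 30 days (November has 30).
Dec 6, 2184 → Jan 6, 2185: 31 days (December has 31).
Jan 6, 2185 → Feb 6, 2185: 31 days (January has 31).
Feb 6, 2185 → Mar 6, 2185: 28 days (February has 28).
Mar 6, 2185 → Apr 6, 2185: 31 days (March has 31).
Apr 6, 2185 → Apr 12, 2185: 6 days.
Total: 2441 days.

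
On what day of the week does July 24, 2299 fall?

Monday

Doomsday rule: the anchor day for the 2200s is Friday. For year 99: 99÷12 = 8 r 3, and 3÷4 = 0, so 8+3+0 = 11.
Friday + 11 ≡ Tuesday — that's 2299's doomsday.
In July the doomsday date is Jul 11.
Jul 24 is 13 days after Jul 11; 13 mod 7 = 6, so Tuesday + 6 = Monday.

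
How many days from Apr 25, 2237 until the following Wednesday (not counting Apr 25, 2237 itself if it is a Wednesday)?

Apr 25, 2237 is a Tuesday.
From Tuesday to the next Wednesday is 1 day.

1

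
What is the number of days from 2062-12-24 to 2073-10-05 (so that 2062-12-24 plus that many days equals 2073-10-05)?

Dec 24, 2062 → Dec 24, 2063: 365 days.
Dec 24, 2063 → Dec 24, 2064: 366 days (Feb 29, 2064 is in that span).
Dec 24, 2064 → Dec 24, 2065: 365 days.
Dec 24, 2065 → Dec 24, 2066: 365 days.
Dec 24, 2066 → Dec 24, 2067: 365 days.
Dec 24, 2067 → Dec 24, 2068: 366 days (Feb 29, 2068 is in that span).
Dec 24, 2068 → Dec 24, 2069: 365 days.
Dec 24, 2069 → Dec 24, 2070: 365 days.
Dec 24, 2070 → Dec 24, 2071: 365 days.
Dec 24, 2071 → Dec 24, 2072: 366 days (Feb 29, 2072 is in that span).
Dec 24, 2072 → Jan 24, 2073: 31 days (December has 31).
Jan 24, 2073 → Feb 24, 2073: 31 days (January has 31).
Feb 24, 2073 → Mar 24, 2073: 28 days (February has 28).
Mar 24, 2073 → Apr 24, 2073: 31 days (March has 31).
Apr 24, 2073 → May 24, 2073: 30 days (April has 30).
May 24, 2073 → Jun 24, 2073: 31 days (May has 31).
Jun 24, 2073 → Jul 24, 2073: 30 days (June has 30).
Jul 24, 2073 → Aug 24, 2073: 31 days (July has 31).
Aug 24, 2073 → Sep 24, 2073: 31 days (August has 31).
Sep 24, 2073 → Oct 5, 2073: 11 days.
Total: 3938 days.

3938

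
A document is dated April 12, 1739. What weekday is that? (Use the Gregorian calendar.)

Sunday

Doomsday rule: the anchor day for the 1700s is Sunday. For year 39: 39÷12 = 3 r 3, and 3÷4 = 0, so 3+3+0 = 6.
Sunday + 6 ≡ Saturday — that's 1739's doomsday.
In April the doomsday date is Apr 4.
Apr 12 is 8 days after Apr 4; 8 mod 7 = 1, so Saturday + 1 = Sunday.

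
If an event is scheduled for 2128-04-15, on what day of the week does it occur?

Thursday

Doomsday rule: the anchor day for the 2100s is Sunday. For year 28: 28÷12 = 2 r 4, and 4÷4 = 1, so 2+4+1 = 7.
Sunday + 7 ≡ Sunday — that's 2128's doomsday.
In April the doomsday date is Apr 4.
Apr 15 is 11 days after Apr 4; 11 mod 7 = 4, so Sunday + 4 = Thursday.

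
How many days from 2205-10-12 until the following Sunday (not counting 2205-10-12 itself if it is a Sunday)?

Oct 12, 2205 is a Saturday.
From Saturday to the next Sunday is 1 day.

1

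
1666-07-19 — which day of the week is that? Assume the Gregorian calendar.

Doomsday rule: the anchor day for the 1600s is Tuesday. For year 66: 66÷12 = 5 r 6, and 6÷4 = 1, so 5+6+1 = 12.
Tuesday + 12 ≡ Sunday — that's 1666's doomsday.
In July the doomsday date is Jul 11.
Jul 19 is 8 days after Jul 11; 8 mod 7 = 1, so Sunday + 1 = Monday.

Monday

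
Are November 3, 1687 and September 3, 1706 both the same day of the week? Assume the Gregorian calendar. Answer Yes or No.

From Nov 3, 1687 to Sep 3, 1706 is 6878 days.
6878 mod 7 = 4, so they are different weekdays.
(Nov 3, 1687 is a Monday; Sep 3, 1706 is a Friday.)

No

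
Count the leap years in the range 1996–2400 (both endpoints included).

99

Multiples of 4 in [1996,2400]: 102.
Of those, multiples of 100: 5 (not leap unless ÷400).
Multiples of 400: 2.
Leap years = 102 − 5 + 2 = 99.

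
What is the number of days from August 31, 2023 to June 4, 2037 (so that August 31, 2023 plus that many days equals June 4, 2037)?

5026

Aug 31, 2023 → Aug 31, 2024: 366 days (Feb 29, 2024 is in that span).
Aug 31, 2024 → Aug 31, 2025: 365 days.
Aug 31, 2025 → Aug 31, 2026: 365 days.
Aug 31, 2026 → Aug 31, 2027: 365 days.
Aug 31, 2027 → Aug 31, 2028: 366 days (Feb 29, 2028 is in that span).
Aug 31, 2028 → Aug 31, 2029: 365 days.
Aug 31, 2029 → Aug 31, 2030: 365 days.
Aug 31, 2030 → Aug 31, 2031: 365 days.
Aug 31, 2031 → Aug 31, 2032: 366 days (Feb 29, 2032 is in that span).
Aug 31, 2032 → Aug 31, 2033: 365 days.
Aug 31, 2033 → Aug 31, 2034: 365 days.
Aug 31, 2034 → Aug 31, 2035: 365 days.
Aug 31, 2035 → Aug 31, 2036: 366 days (Feb 29, 2036 is in that span).
Aug 31, 2036 → Sep 30, 2036: 30 days (August has 31).
Sep 30, 2036 → Oct 30, 2036: 30 days (September has 30).
Oct 30, 2036 → Nov 30, 2036: 31 days (October has 31).
Nov 30, 2036 → Dec 30, 2036: 30 days (November has 30).
Dec 30, 2036 → Jan 30, 2037: 31 days (December has 31).
Jan 30, 2037 → Feb 28, 2037: 29 days (January has 31).
Feb 28, 2037 → Mar 28, 2037: 28 days (February has 28).
Mar 28, 2037 → Apr 28, 2037: 31 days (March has 31).
Apr 28, 2037 → May 28, 2037: 30 days (April has 30).
May 28, 2037 → Jun 4, 2037: 7 days.
Total: 5026 days.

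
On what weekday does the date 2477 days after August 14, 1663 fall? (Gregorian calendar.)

Aug 14, 1663 is a Tuesday.
2477 mod 7 = 6, so 2477 days after a Tuesday is Tuesday + 6 = Monday.

Monday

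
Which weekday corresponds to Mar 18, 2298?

Doomsday rule: the anchor day for the 2200s is Friday. For year 98: 98÷12 = 8 r 2, and 2÷4 = 0, so 8+2+0 = 10.
Friday + 10 ≡ Monday — that's 2298's doomsday.
In March the doomsday date is Mar 14.
Mar 18 is 4 days after Mar 14; 4 mod 7 = 4, so Monday + 4 = Friday.

Friday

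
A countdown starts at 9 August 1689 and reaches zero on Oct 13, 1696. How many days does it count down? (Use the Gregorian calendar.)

Aug 9, 1689 → Aug 9, 1690: 365 days.
Aug 9, 1690 → Aug 9, 1691: 365 days.
Aug 9, 1691 → Aug 9, 1692: 366 days (Feb 29, 1692 is in that span).
Aug 9, 1692 → Aug 9, 1693: 365 days.
Aug 9, 1693 → Aug 9, 1694: 365 days.
Aug 9, 1694 → Aug 9, 1695: 365 days.
Aug 9, 1695 → Aug 9, 1696: 366 days (Feb 29, 1696 is in that span).
Aug 9, 1696 → Sep 9, 1696: 31 days (August has 31).
Sep 9, 1696 → Oct 9, 1696: 30 days (September has 30).
Oct 9, 1696 → Oct 13, 1696: 4 days.
Total: 2622 days.

2622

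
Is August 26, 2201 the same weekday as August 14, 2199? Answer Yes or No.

From Aug 14, 2199 to Aug 26, 2201 is 742 days.
742 mod 7 = 0, so they are the same weekday.
(Aug 14, 2199 is a Wednesday; Aug 26, 2201 is a Wednesday.)

Yes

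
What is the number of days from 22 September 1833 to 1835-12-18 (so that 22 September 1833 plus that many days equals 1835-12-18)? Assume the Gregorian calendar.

Sep 22, 1833 → Sep 22, 1834: 365 days.
Sep 22, 1834 → Sep 22, 1835: 365 days.
Sep 22, 1835 → Oct 22, 1835: 30 days (September has 30).
Oct 22, 1835 → Nov 22, 1835: 31 days (October has 31).
Nov 22, 1835 → Dec 18, 1835: 26 days.
Total: 817 days.

817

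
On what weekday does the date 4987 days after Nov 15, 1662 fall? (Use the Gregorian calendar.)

Nov 15, 1662 is a Wednesday.
4987 mod 7 = 3, so 4987 days after a Wednesday is Wednesday + 3 = Saturday.

Saturday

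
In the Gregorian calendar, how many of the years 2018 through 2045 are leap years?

7

Multiples of 4 in [2018,2045]: 7.
Of those, multiples of 100: 0 (not leap unless ÷400).
Multiples of 400: 0.
Leap years = 7 − 0 + 0 = 7.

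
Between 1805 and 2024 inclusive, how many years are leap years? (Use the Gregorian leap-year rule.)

Multiples of 4 in [1805,2024]: 55.
Of those, multiples of 100: 2 (not leap unless ÷400).
Multiples of 400: 1.
Leap years = 55 − 2 + 1 = 54.

54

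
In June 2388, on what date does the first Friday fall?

June 1, 2388 is a Wednesday.
The first Friday is therefore June 3 (2 days later).

June 3, 2388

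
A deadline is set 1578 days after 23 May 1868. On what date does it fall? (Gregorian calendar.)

September 17, 1872

+365 (one year) → May 23, 1869 (1213 left).
+365 (one year) → May 23, 1870 (848 left).
+365 (one year) → May 23, 1871 (483 left).
+366 (one year; includes Feb 29, 1872) → May 23, 1872 (117 left).
May has 31 days: +9 → Jun 1, 1872 (108 left).
Jun has 30 days: +30 → Jul 1, 1872 (78 left).
Jul has 31 days: +31 → Aug 1, 1872 (47 left).
Aug has 31 days: +31 → Sep 1, 1872 (16 left).
+16 → Sep 17, 1872.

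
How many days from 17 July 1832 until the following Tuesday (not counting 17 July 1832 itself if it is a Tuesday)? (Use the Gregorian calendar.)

7

Jul 17, 1832 is a Tuesday.
From Tuesday to the next Tuesday is 7 days.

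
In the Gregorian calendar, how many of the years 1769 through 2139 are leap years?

Multiples of 4 in [1769,2139]: 92.
Of those, multiples of 100: 4 (not leap unless ÷400).
Multiples of 400: 1.
Leap years = 92 − 4 + 1 = 89.

89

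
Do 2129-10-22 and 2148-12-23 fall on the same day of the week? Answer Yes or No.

From Oct 22, 2129 to Dec 23, 2148 is 7002 days.
7002 mod 7 = 2, so they are different weekdays.
(Oct 22, 2129 is a Saturday; Dec 23, 2148 is a Monday.)

No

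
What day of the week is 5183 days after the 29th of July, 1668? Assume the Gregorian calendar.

Jul 29, 1668 is a Sunday.
5183 mod 7 = 3, so 5183 days after a Sunday is Sunday + 3 = Wednesday.

Wednesday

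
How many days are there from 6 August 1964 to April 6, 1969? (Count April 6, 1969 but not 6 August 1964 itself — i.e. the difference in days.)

1704

Aug 6, 1964 → Aug 6, 1965: 365 days.
Aug 6, 1965 → Aug 6, 1966: 365 days.
Aug 6, 1966 → Aug 6, 1967: 365 days.
Aug 6, 1967 → Aug 6, 1968: 366 days (Feb 29, 1968 is in that span).
Aug 6, 1968 → Sep 6, 1968: 31 days (August has 31).
Sep 6, 1968 → Oct 6, 1968: 30 days (September has 30).
Oct 6, 1968 → Nov 6, 1968: 31 days (October has 31).
Nov 6, 1968 → Dec 6, 1968: 30 days (November has 30).
Dec 6, 1968 → Jan 6, 1969: 31 days (December has 31).
Jan 6, 1969 → Feb 6, 1969: 31 days (January has 31).
Feb 6, 1969 → Mar 6, 1969: 28 days (February has 28).
Mar 6, 1969 → Apr 6, 1969: 31 days.
Total: 1704 days.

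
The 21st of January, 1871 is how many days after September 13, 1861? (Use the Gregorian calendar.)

Sep 13, 1861 → Sep 13, 1862: 365 days.
Sep 13, 1862 → Sep 13, 1863: 365 days.
Sep 13, 1863 → Sep 13, 1864: 366 days (Feb 29, 1864 is in that span).
Sep 13, 1864 → Sep 13, 1865: 365 days.
Sep 13, 1865 → Sep 13, 1866: 365 days.
Sep 13, 1866 → Sep 13, 1867: 365 days.
Sep 13, 1867 → Sep 13, 1868: 366 days (Feb 29, 1868 is in that span).
Sep 13, 1868 → Sep 13, 1869: 365 days.
Sep 13, 1869 → Sep 13, 1870: 365 days.
Sep 13, 1870 → Oct 13, 1870: 30 days (September has 30).
Oct 13, 1870 → Nov 13, 1870: 31 days (October has 31).
Nov 13, 1870 → Dec 13, 1870: 30 days (November has 30).
Dec 13, 1870 → Jan 13, 1871: 31 days (December has 31).
Jan 13, 1871 → Jan 21, 1871: 8 days.
Total: 3417 days.

3417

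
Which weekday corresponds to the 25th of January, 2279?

Doomsday rule: the anchor day for the 2200s is Friday. For year 79: 79÷12 = 6 r 7, and 7÷4 = 1, so 6+7+1 = 14.
Friday + 14 ≡ Friday — that's 2279's doomsday.
In January the doomsday date is Jan 3 (2279 is not a leap year).
Jan 25 is 22 days after Jan 3; 22 mod 7 = 1, so Friday + 1 = Saturday.

Saturday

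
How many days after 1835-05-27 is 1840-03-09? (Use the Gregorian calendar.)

1748

May 27, 1835 → May 27, 1836: 366 days (Feb 29, 1836 is in that span).
May 27, 1836 → May 27, 1837: 365 days.
May 27, 1837 → May 27, 1838: 365 days.
May 27, 1838 → May 27, 1839: 365 days.
May 27, 1839 → Jun 27, 1839: 31 days (May has 31).
Jun 27, 1839 → Jul 27, 1839: 30 days (June has 30).
Jul 27, 1839 → Aug 27, 1839: 31 days (July has 31).
Aug 27, 1839 → Sep 27, 1839: 31 days (August has 31).
Sep 27, 1839 → Oct 27, 1839: 30 days (September has 30).
Oct 27, 1839 → Nov 27, 1839: 31 days (October has 31).
Nov 27, 1839 → Dec 27, 1839: 30 days (November has 30).
Dec 27, 1839 → Jan 27, 1840: 31 days (December has 31).
Jan 27, 1840 → Feb 27, 1840: 31 days (January has 31).
Feb 27, 1840 → Mar 9, 1840: 11 days.
Total: 1748 days.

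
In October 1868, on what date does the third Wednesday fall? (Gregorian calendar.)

October 21, 1868

October 1, 1868 is a Thursday.
The first Wednesday is therefore October 7 (6 days later).
The third Wednesday is 7 + 2×7 = October 21.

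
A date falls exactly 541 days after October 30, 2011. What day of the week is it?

Tuesday

First find the weekday of Oct 30, 2011. Doomsday rule: the anchor day for the 2000s is Tuesday. For year 11: 11÷12 = 0 r 11, and 11÷4 = 2, so 0+11+2 = 13.
Tuesday + 13 ≡ Monday — that's 2011's doomsday.
In October the doomsday date is Oct 10.
Oct 30 is 20 days after Oct 10; 20 mod 7 = 6, so Monday + 6 = Sunday.
541 mod 7 = 2, so 541 days after a Sunday is Sunday + 2 = Tuesday.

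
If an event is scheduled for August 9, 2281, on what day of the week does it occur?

Doomsday rule: the anchor day for the 2200s is Friday. For year 81: 81÷12 = 6 r 9, and 9÷4 = 2, so 6+9+2 = 17.
Friday + 17 ≡ Monday — that's 2281's doomsday.
In August the doomsday date is Aug 8.
Aug 9 is 1 day after Aug 8; 1 mod 7 = 1, so Monday + 1 = Tuesday.

Tuesday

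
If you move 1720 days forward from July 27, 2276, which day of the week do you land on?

Jul 27, 2276 is a Thursday.
1720 mod 7 = 5, so 1720 days after a Thursday is Thursday + 5 = Tuesday.

Tuesday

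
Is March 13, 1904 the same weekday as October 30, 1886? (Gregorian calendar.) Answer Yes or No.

No

From Oct 30, 1886 to Mar 13, 1904 is 6343 days.
6343 mod 7 = 1, so they are different weekdays.
(Oct 30, 1886 is a Saturday; Mar 13, 1904 is a Sunday.)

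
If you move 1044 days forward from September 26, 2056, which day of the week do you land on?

Wednesday

First find the weekday of Sep 26, 2056. Doomsday rule: the anchor day for the 2000s is Tuesday. For year 56: 56÷12 = 4 r 8, and 8÷4 = 2, so 4+8+2 = 14.
Tuesday + 14 ≡ Tuesday — that's 2056's doomsday.
In September the doomsday date is Sep 5.
Sep 26 is 21 days after Sep 5; 21 mod 7 = 0, so Tuesday + 0 = Tuesday.
1044 mod 7 = 1, so 1044 days after a Tuesday is Tuesday + 1 = Wednesday.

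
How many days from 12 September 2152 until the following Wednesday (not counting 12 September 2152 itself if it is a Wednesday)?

Sep 12, 2152 is a Tuesday.
From Tuesday to the next Wednesday is 1 day.

1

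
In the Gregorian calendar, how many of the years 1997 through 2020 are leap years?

Multiples of 4 in [1997,2020]: 6.
Of those, multiples of 100: 1 (not leap unless ÷400).
Multiples of 400: 1.
Leap years = 6 − 1 + 1 = 6.

6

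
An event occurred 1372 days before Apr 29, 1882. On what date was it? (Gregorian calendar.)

−365 (one year) → Apr 29, 1881 (1007 left).
−365 (one year) → Apr 29, 1880 (642 left).
−366 (one year; includes Feb 29, 1880) → Apr 29, 1879 (276 left).
−29 → Mar 31, 1879 (end of Mar, 31 days; 247 left).
−31 → Feb 28, 1879 (end of Feb, 28 days; 216 left).
−28 → Jan 31, 1879 (end of Jan, 31 days; 188 left).
−31 → Dec 31, 1878 (end of Dec, 31 days; 157 left).
−31 → Nov 30, 1878 (end of Nov, 30 days; 126 left).
−30 → Oct 31, 1878 (end of Oct, 31 days; 96 left).
−31 → Sep 30, 1878 (end of Sep, 30 days; 65 left).
−30 → Aug 31, 1878 (end of Aug, 31 days; 35 left).
−31 → Jul 31, 1878 (end of Jul, 31 days; 4 left).
−4 → Jul 27, 1878.

July 27, 1878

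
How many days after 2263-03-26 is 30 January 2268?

1771

Mar 26, 2263 → Mar 26, 2264: 366 days (Feb 29, 2264 is in that span).
Mar 26, 2264 → Mar 26, 2265: 365 days.
Mar 26, 2265 → Mar 26, 2266: 365 days.
Mar 26, 2266 → Mar 26, 2267: 365 days.
Mar 26, 2267 → Apr 26, 2267: 31 days (March has 31).
Apr 26, 2267 → May 26, 2267: 30 days (April has 30).
May 26, 2267 → Jun 26, 2267: 31 days (May has 31).
Jun 26, 2267 → Jul 26, 2267: 30 days (June has 30).
Jul 26, 2267 → Aug 26, 2267: 31 days (July has 31).
Aug 26, 2267 → Sep 26, 2267: 31 days (August has 31).
Sep 26, 2267 → Oct 26, 2267: 30 days (September has 30).
Oct 26, 2267 → Nov 26, 2267: 31 days (October has 31).
Nov 26, 2267 → Dec 26, 2267: 30 days (November has 30).
Dec 26, 2267 → Jan 26, 2268: 31 days (December has 31).
Jan 26, 2268 → Jan 30, 2268: 4 days.
Total: 1771 days.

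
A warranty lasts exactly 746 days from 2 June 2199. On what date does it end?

+365 (one year) → Jun 2, 2200 (381 left).
Jun has 30 days: +29 → Jul 1, 2200 (352 left).
Jul has 31 days: +31 → Aug 1, 2200 (321 left).
Aug has 31 days: +31 → Sep 1, 2200 (290 left).
Sep has 30 days: +30 → Oct 1, 2200 (260 left).
Oct has 31 days: +31 → Nov 1, 2200 (229 left).
Nov has 30 days: +30 → Dec 1, 2200 (199 left).
Dec has 31 days: +31 → Jan 1, 2201 (168 left).
Jan has 31 days: +31 → Feb 1, 2201 (137 left).
Feb has 28 days: +28 → Mar 1, 2201 (109 left).
Mar has 31 days: +31 → Apr 1, 2201 (78 left).
Apr has 30 days: +30 → May 1, 2201 (48 left).
May has 31 days: +31 → Jun 1, 2201 (17 left).
+17 → Jun 18, 2201.

June 18, 2201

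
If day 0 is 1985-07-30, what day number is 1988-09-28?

1156

Jul 30, 1985 → Jul 30, 1986: 365 days.
Jul 30, 1986 → Jul 30, 1987: 365 days.
Jul 30, 1987 → Jul 30, 1988: 366 days (Feb 29, 1988 is in that span).
Jul 30, 1988 → Aug 30, 1988: 31 days (July has 31).
Aug 30, 1988 → Sep 28, 1988: 29 days.
Total: 1156 days.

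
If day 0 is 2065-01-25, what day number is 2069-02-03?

Jan 25, 2065 → Jan 25, 2066: 365 days.
Jan 25, 2066 → Jan 25, 2067: 365 days.
Jan 25, 2067 → Jan 25, 2068: 365 days.
Jan 25, 2068 → Feb 25, 2068: 31 days (January has 31).
Feb 25, 2068 → Mar 25, 2068: 29 days (February has 29).
Mar 25, 2068 → Apr 25, 2068: 31 days (March has 31).
Apr 25, 2068 → May 25, 2068: 30 days (April has 30).
May 25, 2068 → Jun 25, 2068: 31 days (May has 31).
Jun 25, 2068 → Jul 25, 2068: 30 days (June has 30).
Jul 25, 2068 → Aug 25, 2068: 31 days (July has 31).
Aug 25, 2068 → Sep 25, 2068: 31 days (August has 31).
Sep 25, 2068 → Oct 25, 2068: 30 days (September has 30).
Oct 25, 2068 → Nov 25, 2068: 31 days (October has 31).
Nov 25, 2068 → Dec 25, 2068: 30 days (November has 30).
Dec 25, 2068 → Jan 25, 2069: 31 days (December has 31).
Jan 25, 2069 → Feb 3, 2069: 9 days.
Total: 1470 days.

1470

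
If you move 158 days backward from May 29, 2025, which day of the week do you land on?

First find the weekday of May 29, 2025. Doomsday rule: the anchor day for the 2000s is Tuesday. For year 25: 25÷12 = 2 r 1, and 1÷4 = 0, so 2+1+0 = 3.
Tuesday + 3 ≡ Friday — that's 2025's doomsday.
In May the doomsday date is May 9.
May 29 is 20 days after May 9; 20 mod 7 = 6, so Friday + 6 = Thursday.
158 mod 7 = 4, so 158 days before a Thursday is Thursday − 4 = Sunday.

Sunday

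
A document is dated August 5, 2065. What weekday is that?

January 1, 2065 is a Thursday.
Jan 1, 2065 → Feb 1, 2065: 31 days (January has 31).
Feb 1, 2065 → Mar 1, 2065: 28 days (February has 28).
Mar 1, 2065 → Apr 1, 2065: 31 days (March has 31).
Apr 1, 2065 → May 1, 2065: 30 days (April has 30).
May 1, 2065 → Jun 1, 2065: 31 days (May has 31).
Jun 1, 2065 → Jul 1, 2065: 30 days (June has 30).
Jul 1, 2065 → Aug 1, 2065: 31 days (July has 31).
Aug 1, 2065 → Aug 5, 2065: 4 days.
Total: 216 days.
216 mod 7 = 6, so Thursday + 6 = Wednesday.

Wednesday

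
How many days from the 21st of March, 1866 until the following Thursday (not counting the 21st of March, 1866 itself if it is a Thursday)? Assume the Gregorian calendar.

Mar 21, 1866 is a Wednesday.
From Wednesday to the next Thursday is 1 day.

1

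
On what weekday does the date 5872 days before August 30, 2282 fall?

Aug 30, 2282 is a Wednesday.
5872 mod 7 = 6, so 5872 days before a Wednesday is Wednesday − 6 = Thursday.

Thursday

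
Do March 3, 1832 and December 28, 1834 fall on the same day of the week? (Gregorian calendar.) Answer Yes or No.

From Mar 3, 1832 to Dec 28, 1834 is 1030 days.
1030 mod 7 = 1, so they are different weekdays.
(Mar 3, 1832 is a Saturday; Dec 28, 1834 is a Sunday.)

No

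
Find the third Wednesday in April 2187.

April 1, 2187 is a Sunday.
The first Wednesday is therefore April 4 (3 days later).
The third Wednesday is 4 + 2×7 = April 18.

April 18, 2187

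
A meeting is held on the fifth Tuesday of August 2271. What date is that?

August 29, 2271

August 1, 2271 is a Tuesday.
The first Tuesday is therefore August 1 (same day).
The fifth Tuesday is 1 + 4×7 = August 29.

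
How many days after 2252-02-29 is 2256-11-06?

1712

Feb 29, 2252 → Mar 1, 2253: 366 days.
Mar 1, 2253 → Mar 1, 2254: 365 days.
Mar 1, 2254 → Mar 1, 2255: 365 days.
Mar 1, 2255 → Mar 1, 2256: 366 days (Feb 29, 2256 is in that span).
Mar 1, 2256 → Apr 1, 2256: 31 days (March has 31).
Apr 1, 2256 → May 1, 2256: 30 days (April has 30).
May 1, 2256 → Jun 1, 2256: 31 days (May has 31).
Jun 1, 2256 → Jul 1, 2256: 30 days (June has 30).
Jul 1, 2256 → Aug 1, 2256: 31 days (July has 31).
Aug 1, 2256 → Sep 1, 2256: 31 days (August has 31).
Sep 1, 2256 → Oct 1, 2256: 30 days (September has 30).
Oct 1, 2256 → Nov 1, 2256: 31 days (October has 31).
Nov 1, 2256 → Nov 6, 2256: 5 days.
Total: 1712 days.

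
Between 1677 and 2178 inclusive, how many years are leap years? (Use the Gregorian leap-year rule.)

121

Multiples of 4 in [1677,2178]: 125.
Of those, multiples of 100: 5 (not leap unless ÷400).
Multiples of 400: 1.
Leap years = 125 − 5 + 1 = 121.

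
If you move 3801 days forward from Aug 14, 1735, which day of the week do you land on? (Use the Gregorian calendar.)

Aug 14, 1735 is a Sunday.
3801 mod 7 = 0, so 3801 days after a Sunday is Sunday + 0 = Sunday.

Sunday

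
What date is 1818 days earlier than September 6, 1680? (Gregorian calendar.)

September 15, 1675

−366 (one year; includes Feb 29, 1680) → Sep 6, 1679 (1452 left).
−365 (one year) → Sep 6, 1678 (1087 left).
−365 (one year) → Sep 6, 1677 (722 left).
−365 (one year) → Sep 6, 1676 (357 left).
−6 → Aug 31, 1676 (end of Aug, 31 days; 351 left).
−31 → Jul 31, 1676 (end of Jul, 31 days; 320 left).
−31 → Jun 30, 1676 (end of Jun, 30 days; 289 left).
−30 → May 31, 1676 (end of May, 31 days; 259 left).
−31 → Apr 30, 1676 (end of Apr, 30 days; 228 left).
−30 → Mar 31, 1676 (end of Mar, 31 days; 198 left).
−31 → Feb 29, 1676 (end of Feb, 29 days; 167 left).
−29 → Jan 31, 1676 (end of Jan, 31 days; 138 left).
−31 → Dec 31, 1675 (end of Dec, 31 days; 107 left).
−31 → Nov 30, 1675 (end of Nov, 30 days; 76 left).
−30 → Oct 31, 1675 (end of Oct, 31 days; 46 left).
−31 → Sep 30, 1675 (end of Sep, 30 days; 15 left).
−15 → Sep 15, 1675.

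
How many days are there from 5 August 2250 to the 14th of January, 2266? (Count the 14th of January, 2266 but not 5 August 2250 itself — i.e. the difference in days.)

Aug 5, 2250 → Aug 5, 2251: 365 days.
Aug 5, 2251 → Aug 5, 2252: 366 days (Feb 29, 2252 is in that span).
Aug 5, 2252 → Aug 5, 2253: 365 days.
Aug 5, 2253 → Aug 5, 2254: 365 days.
Aug 5, 2254 → Aug 5, 2255: 365 days.
Aug 5, 2255 → Aug 5, 2256: 366 days (Feb 29, 2256 is in that span).
Aug 5, 2256 → Aug 5, 2257: 365 days.
Aug 5, 2257 → Aug 5, 2258: 365 days.
Aug 5, 2258 → Aug 5, 2259: 365 days.
Aug 5, 2259 → Aug 5, 2260: 366 days (Feb 29, 2260 is in that span).
Aug 5, 2260 → Aug 5, 2261: 365 days.
Aug 5, 2261 → Aug 5, 2262: 365 days.
Aug 5, 2262 → Aug 5, 2263: 365 days.
Aug 5, 2263 → Aug 5, 2264: 366 days (Feb 29, 2264 is in that span).
Aug 5, 2264 → Aug 5, 2265: 365 days.
Aug 5, 2265 → Sep 5, 2265: 31 days (August has 31).
Sep 5, 2265 → Oct 5, 2265: 30 days (September has 30).
Oct 5, 2265 → Nov 5, 2265: 31 days (October has 31).
Nov 5, 2265 → Dec 5, 2265: 30 days (November has 30).
Dec 5, 2265 → Jan 5, 2266: 31 days (December has 31).
Jan 5, 2266 → Jan 14, 2266: 9 days.
Total: 5641 days.

5641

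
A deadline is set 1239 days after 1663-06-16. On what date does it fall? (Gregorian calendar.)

November 6, 1666

+366 (one year; includes Feb 29, 1664) → Jun 16, 1664 (873 left).
+365 (one year) → Jun 16, 1665 (508 left).
+365 (one year) → Jun 16, 1666 (143 left).
Jun has 30 days: +15 → Jul 1, 1666 (128 left).
Jul has 31 days: +31 → Aug 1, 1666 (97 left).
Aug has 31 days: +31 → Sep 1, 1666 (66 left).
Sep has 30 days: +30 → Oct 1, 1666 (36 left).
Oct has 31 days: +31 → Nov 1, 1666 (5 left).
+5 → Nov 6, 1666.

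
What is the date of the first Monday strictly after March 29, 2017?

April 3, 2017

Mar 29, 2017 is a Wednesday.
From Wednesday to the next Monday is 5 days.
Mar 29, 2017 + 5 = Apr 3, 2017.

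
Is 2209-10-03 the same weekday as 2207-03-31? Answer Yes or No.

Yes

From Mar 31, 2207 to Oct 3, 2209 is 917 days.
917 mod 7 = 0, so they are the same weekday.
(Mar 31, 2207 is a Tuesday; Oct 3, 2209 is a Tuesday.)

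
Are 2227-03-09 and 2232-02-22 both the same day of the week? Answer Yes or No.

From Mar 9, 2227 to Feb 22, 2232 is 1811 days.
1811 mod 7 = 5, so they are different weekdays.
(Mar 9, 2227 is a Friday; Feb 22, 2232 is a Wednesday.)

No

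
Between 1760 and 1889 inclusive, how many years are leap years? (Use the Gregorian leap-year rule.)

Multiples of 4 in [1760,1889]: 33.
Of those, multiples of 100: 1 (not leap unless ÷400).
Multiples of 400: 0.
Leap years = 33 − 1 + 0 = 32.

32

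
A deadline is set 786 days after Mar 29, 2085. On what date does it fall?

+365 (one year) → Mar 29, 2086 (421 left).
+365 (one year) → Mar 29, 2087 (56 left).
Mar has 31 days: +3 → Apr 1, 2087 (53 left).
Apr has 30 days: +30 → May 1, 2087 (23 left).
+23 → May 24, 2087.

May 24, 2087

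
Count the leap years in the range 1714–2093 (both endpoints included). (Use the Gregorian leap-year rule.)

Multiples of 4 in [1714,2093]: 95.
Of those, multiples of 100: 3 (not leap unless ÷400).
Multiples of 400: 1.
Leap years = 95 − 3 + 1 = 93.

93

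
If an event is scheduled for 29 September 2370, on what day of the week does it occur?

Doomsday rule: the anchor day for the 2300s is Wednesday. For year 70: 70÷12 = 5 r 10, and 10÷4 = 2, so 5+10+2 = 17.
Wednesday + 17 ≡ Saturday — that's 2370's doomsday.
In September the doomsday date is Sep 5.
Sep 29 is 24 days after Sep 5; 24 mod 7 = 3, so Saturday + 3 = Tuesday.

Tuesday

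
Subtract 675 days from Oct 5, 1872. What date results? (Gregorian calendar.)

−366 (one year; includes Feb 29, 1872) → Oct 5, 1871 (309 left).
−5 → Sep 30, 1871 (end of Sep, 30 days; 304 left).
−30 → Aug 31, 1871 (end of Aug, 31 days; 274 left).
−31 → Jul 31, 1871 (end of Jul, 31 days; 243 left).
−31 → Jun 30, 1871 (end of Jun, 30 days; 212 left).
−30 → May 31, 1871 (end of May, 31 days; 182 left).
−31 → Apr 30, 1871 (end of Apr, 30 days; 151 left).
−30 → Mar 31, 1871 (end of Mar, 31 days; 121 left).
−31 → Feb 28, 1871 (end of Feb, 28 days; 90 left).
−28 → Jan 31, 1871 (end of Jan, 31 days; 62 left).
−31 → Dec 31, 1870 (end of Dec, 31 days; 31 left).
−31 → Nov 30, 1870 (end of Nov, 30 days; 0 left).

November 30, 1870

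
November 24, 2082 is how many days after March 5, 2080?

Mar 5, 2080 → Mar 5, 2081: 365 days.
Mar 5, 2081 → Mar 5, 2082: 365 days.
Mar 5, 2082 → Apr 5, 2082: 31 days (March has 31).
Apr 5, 2082 → May 5, 2082: 30 days (April has 30).
May 5, 2082 → Jun 5, 2082: 31 days (May has 31).
Jun 5, 2082 → Jul 5, 2082: 30 days (June has 30).
Jul 5, 2082 → Aug 5, 2082: 31 days (July has 31).
Aug 5, 2082 → Sep 5, 2082: 31 days (August has 31).
Sep 5, 2082 → Oct 5, 2082: 30 days (September has 30).
Oct 5, 2082 → Nov 5, 2082: 31 days (October has 31).
Nov 5, 2082 → Nov 24, 2082: 19 days.
Total: 994 days.

994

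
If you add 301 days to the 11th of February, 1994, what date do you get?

December 9, 1994

Feb has 28 days: +18 → Mar 1, 1994 (283 left).
Mar has 31 days: +31 → Apr 1, 1994 (252 left).
Apr has 30 days: +30 → May 1, 1994 (222 left).
May has 31 days: +31 → Jun 1, 1994 (191 left).
Jun has 30 days: +30 → Jul 1, 1994 (161 left).
Jul has 31 days: +31 → Aug 1, 1994 (130 left).
Aug has 31 days: +31 → Sep 1, 1994 (99 left).
Sep has 30 days: +30 → Oct 1, 1994 (69 left).
Oct has 31 days: +31 → Nov 1, 1994 (38 left).
Nov has 30 days: +30 → Dec 1, 1994 (8 left).
+8 → Dec 9, 1994.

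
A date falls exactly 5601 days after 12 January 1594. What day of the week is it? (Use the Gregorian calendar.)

Thursday

First find the weekday of Jan 12, 1594. Doomsday rule: the anchor day for the 1500s is Wednesday. For year 94: 94÷12 = 7 r 10, and 10÷4 = 2, so 7+10+2 = 19.
Wednesday + 19 ≡ Monday — that's 1594's doomsday.
In January the doomsday date is Jan 3 (1594 is not a leap year).
Jan 12 is 9 days after Jan 3; 9 mod 7 = 2, so Monday + 2 = Wednesday.
5601 mod 7 = 1, so 5601 days after a Wednesday is Wednesday + 1 = Thursday.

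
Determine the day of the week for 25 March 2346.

Doomsday rule: the anchor day for the 2300s is Wednesday. For year 46: 46÷12 = 3 r 10, and 10÷4 = 2, so 3+10+2 = 15.
Wednesday + 15 ≡ Thursday — that's 2346's doomsday.
In March the doomsday date is Mar 14.
Mar 25 is 11 days after Mar 14; 11 mod 7 = 4, so Thursday + 4 = Monday.

Monday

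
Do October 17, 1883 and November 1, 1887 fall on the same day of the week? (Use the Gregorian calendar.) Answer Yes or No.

From Oct 17, 1883 to Nov 1, 1887 is 1476 days.
1476 mod 7 = 6, so they are different weekdays.
(Oct 17, 1883 is a Wednesday; Nov 1, 1887 is a Tuesday.)

No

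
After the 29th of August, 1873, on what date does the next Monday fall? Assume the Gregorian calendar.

September 1, 1873

Aug 29, 1873 is a Friday.
From Friday to the next Monday is 3 days.
Aug 29, 1873 + 3 = Sep 1, 1873.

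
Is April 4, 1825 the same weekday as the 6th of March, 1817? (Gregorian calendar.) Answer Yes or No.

From Mar 6, 1817 to Apr 4, 1825 is 2951 days.
2951 mod 7 = 4, so they are different weekdays.
(Mar 6, 1817 is a Thursday; Apr 4, 1825 is a Monday.)

No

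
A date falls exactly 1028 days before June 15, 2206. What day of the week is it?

Jun 15, 2206 is a Sunday.
1028 mod 7 = 6, so 1028 days before a Sunday is Sunday − 6 = Monday.

Monday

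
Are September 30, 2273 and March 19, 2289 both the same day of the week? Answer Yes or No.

Yes

From Sep 30, 2273 to Mar 19, 2289 is 5649 days.
5649 mod 7 = 0, so they are the same weekday.
(Sep 30, 2273 is a Tuesday; Mar 19, 2289 is a Tuesday.)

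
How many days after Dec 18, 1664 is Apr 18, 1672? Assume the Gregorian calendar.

Dec 18, 1664 → Dec 18, 1665: 365 days.
Dec 18, 1665 → Dec 18, 1666: 365 days.
Dec 18, 1666 → Dec 18, 1667: 365 days.
Dec 18, 1667 → Dec 18, 1668: 366 days (Feb 29, 1668 is in that span).
Dec 18, 1668 → Dec 18, 1669: 365 days.
Dec 18, 1669 → Dec 18, 1670: 365 days.
Dec 18, 1670 → Dec 18, 1671: 365 days.
Dec 18, 1671 → Jan 18, 1672: 31 days (December has 31).
Jan 18, 1672 → Feb 18, 1672: 31 days (January has 31).
Feb 18, 1672 → Mar 18, 1672: 29 days (February has 29).
Mar 18, 1672 → Apr 18, 1672: 31 days.
Total: 2678 days.

2678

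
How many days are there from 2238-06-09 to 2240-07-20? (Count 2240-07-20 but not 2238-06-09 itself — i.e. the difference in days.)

Jun 9, 2238 → Jun 9, 2239: 365 days.
Jun 9, 2239 → Jun 9, 2240: 366 days (Feb 29, 2240 is in that span).
Jun 9, 2240 → Jul 9, 2240: 30 days (June has 30).
Jul 9, 2240 → Jul 20, 2240: 11 days.
Total: 772 days.

772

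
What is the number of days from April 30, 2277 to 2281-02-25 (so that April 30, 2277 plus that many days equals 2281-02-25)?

Apr 30, 2277 → Apr 30, 2278: 365 days.
Apr 30, 2278 → Apr 30, 2279: 365 days.
Apr 30, 2279 → Apr 30, 2280: 366 days (Feb 29, 2280 is in that span).
Apr 30, 2280 → May 30, 2280: 30 days (April has 30).
May 30, 2280 → Jun 30, 2280: 31 days (May has 31).
Jun 30, 2280 → Jul 30, 2280: 30 days (June has 30).
Jul 30, 2280 → Aug 30, 2280: 31 days (July has 31).
Aug 30, 2280 → Sep 30, 2280: 31 days (August has 31).
Sep 30, 2280 → Oct 30, 2280: 30 days (September has 30).
Oct 30, 2280 → Nov 30, 2280: 31 days (October has 31).
Nov 30, 2280 → Dec 30, 2280: 30 days (November has 30).
Dec 30, 2280 → Jan 30, 2281: 31 days (December has 31).
Jan 30, 2281 → Feb 25, 2281: 26 days.
Total: 1397 days.

1397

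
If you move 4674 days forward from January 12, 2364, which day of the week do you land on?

Friday

First find the weekday of Jan 12, 2364. Doomsday rule: the anchor day for the 2300s is Wednesday. For year 64: 64÷12 = 5 r 4, and 4÷4 = 1, so 5+4+1 = 10.
Wednesday + 10 ≡ Saturday — that's 2364's doomsday.
In January the doomsday date is Jan 4 (2364 is a leap year (divisible by 4)).
Jan 12 is 8 days after Jan 4; 8 mod 7 = 1, so Saturday + 1 = Sunday.
4674 mod 7 = 5, so 4674 days after a Sunday is Sunday + 5 = Friday.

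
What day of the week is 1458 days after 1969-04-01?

Thursday

Apr 1, 1969 is a Tuesday.
1458 mod 7 = 2, so 1458 days after a Tuesday is Tuesday + 2 = Thursday.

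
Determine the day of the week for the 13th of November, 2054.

Doomsday rule: the anchor day for the 2000s is Tuesday. For year 54: 54÷12 = 4 r 6, and 6÷4 = 1, so 4+6+1 = 11.
Tuesday + 11 ≡ Saturday — that's 2054's doomsday.
In November the doomsday date is Nov 7.
Nov 13 is 6 days after Nov 7; 6 mod 7 = 6, so Saturday + 6 = Friday.

Friday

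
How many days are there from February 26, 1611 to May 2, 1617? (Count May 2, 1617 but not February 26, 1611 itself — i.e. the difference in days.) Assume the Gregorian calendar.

Feb 26, 1611 → Feb 26, 1612: 365 days.
Feb 26, 1612 → Feb 26, 1613: 366 days (Feb 29, 1612 is in that span).
Feb 26, 1613 → Feb 26, 1614: 365 days.
Feb 26, 1614 → Feb 26, 1615: 365 days.
Feb 26, 1615 → Feb 26, 1616: 365 days.
Feb 26, 1616 → Feb 26, 1617: 366 days (Feb 29, 1616 is in that span).
Feb 26, 1617 → Mar 26, 1617: 28 days (February has 28).
Mar 26, 1617 → Apr 26, 1617: 31 days (March has 31).
Apr 26, 1617 → May 2, 1617: 6 days.
Total: 2257 days.

2257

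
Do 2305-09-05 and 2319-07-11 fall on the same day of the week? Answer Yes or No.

No

From Sep 5, 2305 to Jul 11, 2319 is 5057 days.
5057 mod 7 = 3, so they are different weekdays.
(Sep 5, 2305 is a Tuesday; Jul 11, 2319 is a Friday.)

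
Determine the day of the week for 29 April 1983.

Doomsday rule: the anchor day for the 1900s is Wednesday. For year 83: 83÷12 = 6 r 11, and 11÷4 = 2, so 6+11+2 = 19.
Wednesday + 19 ≡ Monday — that's 1983's doomsday.
In April the doomsday date is Apr 4.
Apr 29 is 25 days after Apr 4; 25 mod 7 = 4, so Monday + 4 = Friday.

Friday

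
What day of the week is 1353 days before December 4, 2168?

First find the weekday of Dec 4, 2168. Doomsday rule: the anchor day for the 2100s is Sunday. For year 68: 68÷12 = 5 r 8, and 8÷4 = 2, so 5+8+2 = 15.
Sunday + 15 ≡ Monday — that's 2168's doomsday.
In December the doomsday date is Dec 12.
Dec 4 is 8 days before Dec 12; 8 mod 7 = 1, so Monday − 1 = Sunday.
1353 mod 7 = 2, so 1353 days before a Sunday is Sunday − 2 = Friday.

Friday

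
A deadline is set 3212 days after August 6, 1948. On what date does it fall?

May 23, 1957

+365 (one year) → Aug 6, 1949 (2847 left).
+365 (one year) → Aug 6, 1950 (2482 left).
+365 (one year) → Aug 6, 1951 (2117 left).
+366 (one year; includes Feb 29, 1952) → Aug 6, 1952 (1751 left).
+365 (one year) → Aug 6, 1953 (1386 left).
+365 (one year) → Aug 6, 1954 (1021 left).
+365 (one year) → Aug 6, 1955 (656 left).
+366 (one year; includes Feb 29, 1956) → Aug 6, 1956 (290 left).
Aug has 31 days: +26 → Sep 1, 1956 (264 left).
Sep has 30 days: +30 → Oct 1, 1956 (234 left).
Oct has 31 days: +31 → Nov 1, 1956 (203 left).
Nov has 30 days: +30 → Dec 1, 1956 (173 left).
Dec has 31 days: +31 → Jan 1, 1957 (142 left).
Jan has 31 days: +31 → Feb 1, 1957 (111 left).
Feb has 28 days: +28 → Mar 1, 1957 (83 left).
Mar has 31 days: +31 → Apr 1, 1957 (52 left).
Apr has 30 days: +30 → May 1, 1957 (22 left).
+22 → May 23, 1957.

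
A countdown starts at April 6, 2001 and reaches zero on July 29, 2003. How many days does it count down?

844

Apr 6, 2001 → Apr 6, 2002: 365 days.
Apr 6, 2002 → Apr 6, 2003: 365 days.
Apr 6, 2003 → May 6, 2003: 30 days (April has 30).
May 6, 2003 → Jun 6, 2003: 31 days (May has 31).
Jun 6, 2003 → Jul 6, 2003: 30 days (June has 30).
Jul 6, 2003 → Jul 29, 2003: 23 days.
Total: 844 days.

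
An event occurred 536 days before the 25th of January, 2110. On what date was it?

August 7, 2108

−365 (one year) → Jan 25, 2109 (171 left).
−25 → Dec 31, 2108 (end of Dec, 31 days; 146 left).
−31 → Nov 30, 2108 (end of Nov, 30 days; 115 left).
−30 → Oct 31, 2108 (end of Oct, 31 days; 85 left).
−31 → Sep 30, 2108 (end of Sep, 30 days; 54 left).
−30 → Aug 31, 2108 (end of Aug, 31 days; 24 left).
−24 → Aug 7, 2108.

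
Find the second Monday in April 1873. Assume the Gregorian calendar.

April 1, 1873 is a Tuesday.
The first Monday is therefore April 7 (6 days later).
The second Monday is 7 + 1×7 = April 14.

April 14, 1873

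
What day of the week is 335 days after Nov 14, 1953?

First find the weekday of Nov 14, 1953. Doomsday rule: the anchor day for the 1900s is Wednesday. For year 53: 53÷12 = 4 r 5, and 5÷4 = 1, so 4+5+1 = 10.
Wednesday + 10 ≡ Saturday — that's 1953's doomsday.
In November the doomsday date is Nov 7.
Nov 14 is 7 days after Nov 7; 7 mod 7 = 0, so Saturday + 0 = Saturday.
335 mod 7 = 6, so 335 days after a Saturday is Saturday + 6 = Friday.

Friday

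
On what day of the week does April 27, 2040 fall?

Doomsday rule: the anchor day for the 2000s is Tuesday. For year 40: 40÷12 = 3 r 4, and 4÷4 = 1, so 3+4+1 = 8.
Tuesday + 8 ≡ Wednesday — that's 2040's doomsday.
In April the doomsday date is Apr 4.
Apr 27 is 23 days after Apr 4; 23 mod 7 = 2, so Wednesday + 2 = Friday.

Friday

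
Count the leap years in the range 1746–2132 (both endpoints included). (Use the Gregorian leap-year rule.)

Multiples of 4 in [1746,2132]: 97.
Of those, multiples of 100: 4 (not leap unless ÷400).
Multiples of 400: 1.
Leap years = 97 − 4 + 1 = 94.

94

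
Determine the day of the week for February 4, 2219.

Doomsday rule: the anchor day for the 2200s is Friday. For year 19: 19÷12 = 1 r 7, and 7÷4 = 1, so 1+7+1 = 9.
Friday + 9 ≡ Sunday — that's 2219's doomsday.
In February the doomsday date is Feb 28 (2219 is not a leap year).
Feb 4 is 24 days before Feb 28; 24 mod 7 = 3, so Sunday − 3 = Thursday.

Thursday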